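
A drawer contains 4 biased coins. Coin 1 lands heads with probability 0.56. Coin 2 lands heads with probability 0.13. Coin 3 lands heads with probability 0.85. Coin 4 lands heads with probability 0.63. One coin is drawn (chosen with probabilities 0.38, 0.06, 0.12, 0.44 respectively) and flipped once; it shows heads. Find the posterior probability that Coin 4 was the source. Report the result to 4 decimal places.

Posterior probability ≈ 0.4622

P(heads|C1) = 0.56; P(heads|C2) = 0.13; P(heads|C3) = 0.85; P(heads|C4) = 0.63.
Prior × likelihood for each source: 0.38·0.56=0.2128, 0.06·0.13=0.007800, 0.12·0.85=0.1020, 0.44·0.63=0.2772. Summing gives P(heads) = 0.59980.
P(Coin 4 | heads) = 0.2772 / 0.59980 = 0.4622.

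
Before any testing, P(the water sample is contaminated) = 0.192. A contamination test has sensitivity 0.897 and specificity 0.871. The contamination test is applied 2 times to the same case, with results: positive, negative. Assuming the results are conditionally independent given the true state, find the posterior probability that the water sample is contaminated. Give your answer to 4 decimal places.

With H the event that the water sample is contaminated, the joint likelihood of the observed sequence is P(data|H) = 0.897·0.103 = 0.092391 and P(data|¬H) = 0.129·0.871 = 0.11236.
Bayes: P(H|data) = 0.192·0.092391 / (0.192·0.092391 + 0.808·0.11236) = 0.017739/0.10853 = 0.1635.

Posterior P(H) ≈ 0.1635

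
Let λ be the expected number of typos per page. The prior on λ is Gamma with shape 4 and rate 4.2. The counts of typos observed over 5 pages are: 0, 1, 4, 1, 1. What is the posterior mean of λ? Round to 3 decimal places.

Total count ∑xᵢ = 7 over n = 5 pages.
Gamma is conjugate to the Poisson likelihood: posterior is Gamma(shape = 4+7 = 11, rate = 4.2+5 = 9.2).
Posterior mean = shape/rate = 11/9.2 = 1.196.

Posterior mean ≈ 1.196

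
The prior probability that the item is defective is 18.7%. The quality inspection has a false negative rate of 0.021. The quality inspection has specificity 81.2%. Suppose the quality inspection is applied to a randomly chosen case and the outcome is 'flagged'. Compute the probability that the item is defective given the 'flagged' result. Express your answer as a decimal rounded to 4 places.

P(H | E) ≈ 0.5450

Let H be the event that the item is defective. P(H) = 0.187, so P(¬H) = 0.813. With E the 'flagged' result, P(E|H) = 0.979 and P(E|¬H) = 0.188.
P(E) = 0.979·0.187 + 0.188·0.813 = 0.18307 + 0.15284 = 0.33592.
By Bayes' theorem, P(H|E) = 0.18307 / 0.33592 = 0.5450.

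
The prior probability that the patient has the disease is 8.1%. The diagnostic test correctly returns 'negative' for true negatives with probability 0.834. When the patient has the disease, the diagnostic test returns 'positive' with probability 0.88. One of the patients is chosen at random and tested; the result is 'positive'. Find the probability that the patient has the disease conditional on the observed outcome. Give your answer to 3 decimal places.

P(H | E) ≈ 0.318

Write H for 'the patient has the disease'. Prior odds H:¬H = 0.081/0.919 = 0.088139. For the 'positive' outcome, the likelihood ratio is 0.88/0.166 = 5.3012.
Posterior odds = 0.088139 × 5.3012 = 0.46724, so P(H|E) = 0.46724/(1+0.46724) = 0.318.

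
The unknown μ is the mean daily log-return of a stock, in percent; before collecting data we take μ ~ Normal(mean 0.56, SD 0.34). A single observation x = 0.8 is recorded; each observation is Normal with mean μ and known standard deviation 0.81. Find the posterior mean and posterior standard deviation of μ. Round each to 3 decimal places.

Posterior mean ≈ 0.596; posterior SD ≈ 0.314

Prior precision 1/τ₀² = 1/0.34² = 8.65052; data precision n/σ² = 1/0.81² = 1.52416.
Posterior precision = 8.65052 + 1.52416 = 10.1747, giving posterior SD = 1/√10.1747 = 0.314.
Posterior mean = (8.65052·0.56 + 1.52416·0.8) / 10.1747 = 0.596.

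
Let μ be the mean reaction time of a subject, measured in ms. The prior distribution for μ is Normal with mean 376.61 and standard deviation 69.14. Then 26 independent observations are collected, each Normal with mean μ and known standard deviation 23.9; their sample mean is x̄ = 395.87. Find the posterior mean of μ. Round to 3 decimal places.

With known σ, the Normal prior is conjugate. Weight on the data is w = (n/σ²)/(n/σ² + 1/τ₀²) = 0.0455174/(0.0455174+0.00020919) = 0.99543.
Posterior mean = w·x̄ + (1−w)·μ₀ = 0.99543·395.87 + 0.0045748·376.61 = 395.782.

Posterior mean ≈ 395.782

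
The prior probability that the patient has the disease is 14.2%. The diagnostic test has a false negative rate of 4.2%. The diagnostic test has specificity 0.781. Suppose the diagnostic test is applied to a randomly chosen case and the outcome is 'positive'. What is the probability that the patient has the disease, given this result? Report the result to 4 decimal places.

Let H be the event that the patient has the disease. P(H) = 0.142, so P(¬H) = 0.858. With E the 'positive' result, P(E|H) = 0.958 and P(E|¬H) = 0.219.
P(E) = 0.958·0.142 + 0.219·0.858 = 0.13604 + 0.18790 = 0.32394.
By Bayes' theorem, P(H|E) = 0.13604 / 0.32394 = 0.4199.

P(H | E) ≈ 0.4199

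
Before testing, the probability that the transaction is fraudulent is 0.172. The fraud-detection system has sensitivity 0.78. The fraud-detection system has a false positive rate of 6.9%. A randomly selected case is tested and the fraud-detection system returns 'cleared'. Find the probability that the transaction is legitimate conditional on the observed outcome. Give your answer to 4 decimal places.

P(¬H | E) ≈ 0.9532

Let H be the event that the transaction is fraudulent. P(H) = 0.172, so P(¬H) = 0.828. With E the 'cleared' result, P(E|H) = 0.22 and P(E|¬H) = 0.931.
P(E) = 0.22·0.172 + 0.931·0.828 = 0.037840 + 0.77087 = 0.80871.
By Bayes' theorem, P(H|E) = 0.037840 / 0.80871 = 0.0468. Hence P(¬H|E) = 1 − 0.0468 = 0.9532.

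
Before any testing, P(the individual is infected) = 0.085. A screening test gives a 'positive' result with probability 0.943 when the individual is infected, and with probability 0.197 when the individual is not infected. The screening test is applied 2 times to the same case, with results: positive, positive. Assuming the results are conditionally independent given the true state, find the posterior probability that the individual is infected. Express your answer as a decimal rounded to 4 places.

Let H be the event that the individual is infected; start with P(H) = 0.085. P('positive'|H) = 0.943, P('positive'|¬H) = 0.197.
Update on result 1 ('positive'): P(H) ← 0.943·0.0850 / (0.943·0.0850 + 0.197·0.9150) = 0.080155/0.26041 = 0.3078.
Update on result 2 ('positive'): P(H) ← 0.943·0.3078 / (0.943·0.3078 + 0.197·0.6922) = 0.29026/0.42662 = 0.6804.

Posterior P(H) ≈ 0.6804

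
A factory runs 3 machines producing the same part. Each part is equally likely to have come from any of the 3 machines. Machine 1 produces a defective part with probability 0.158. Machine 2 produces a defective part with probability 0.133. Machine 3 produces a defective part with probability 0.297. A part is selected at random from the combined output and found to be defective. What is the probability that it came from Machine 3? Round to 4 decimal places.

P(defective|M1) = 0.158; P(defective|M2) = 0.133; P(defective|M3) = 0.297.
Prior × likelihood for each source: 0.333333·0.158=0.05267, 0.333333·0.133=0.04433, 0.333333·0.297=0.09900. Summing gives P(defective) = 0.19600.
P(Machine 3 | defective) = 0.09900 / 0.19600 = 0.5051.

Posterior probability ≈ 0.5051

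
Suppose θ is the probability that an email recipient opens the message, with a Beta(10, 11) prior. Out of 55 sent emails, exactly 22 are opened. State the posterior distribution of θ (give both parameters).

Observing 22 successes and 33 failures updates Beta(10, 11) by adding the success and failure counts to the two shape parameters: α = 10+22 = 32, β = 11+33 = 44.

Posterior: Beta(32, 44)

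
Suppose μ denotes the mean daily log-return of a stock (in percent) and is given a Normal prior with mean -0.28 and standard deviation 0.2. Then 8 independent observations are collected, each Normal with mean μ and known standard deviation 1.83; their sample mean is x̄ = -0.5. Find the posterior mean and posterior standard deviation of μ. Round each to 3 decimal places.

Posterior mean ≈ -0.299; posterior SD ≈ 0.191

With known σ, the Normal prior is conjugate. Weight on the data is w = (n/σ²)/(n/σ² + 1/τ₀²) = 2.38884/(2.38884+25.0000) = 0.087220.
Posterior mean = w·x̄ + (1−w)·μ₀ = 0.087220·-0.5 + 0.91278·-0.28 = -0.299. Posterior variance = 1/(2.38884+25.0000) = 0.0365112, so SD = 0.191.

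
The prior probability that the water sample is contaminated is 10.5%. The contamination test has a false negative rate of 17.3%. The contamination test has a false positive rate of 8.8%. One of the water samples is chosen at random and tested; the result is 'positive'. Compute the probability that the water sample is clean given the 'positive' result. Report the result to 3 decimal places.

P(¬H | E) ≈ 0.476

Let H be the event that the water sample is contaminated. P(H) = 0.105, so P(¬H) = 0.895. With E the 'positive' result, P(E|H) = 0.827 and P(E|¬H) = 0.088.
P(E) = 0.827·0.105 + 0.088·0.895 = 0.086835 + 0.078760 = 0.16559.
By Bayes' theorem, P(H|E) = 0.086835 / 0.16559 = 0.524. Hence P(¬H|E) = 1 − 0.524 = 0.476.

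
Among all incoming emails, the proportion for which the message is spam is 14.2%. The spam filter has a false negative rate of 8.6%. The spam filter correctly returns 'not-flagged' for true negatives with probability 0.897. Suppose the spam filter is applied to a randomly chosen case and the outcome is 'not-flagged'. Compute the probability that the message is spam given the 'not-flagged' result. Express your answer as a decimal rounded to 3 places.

P(H | E) ≈ 0.016

Let H be the event that the message is spam. P(H) = 0.142, so P(¬H) = 0.858. With E the 'not-flagged' result, P(E|H) = 0.086 and P(E|¬H) = 0.897.
P(E) = 0.086·0.142 + 0.897·0.858 = 0.012212 + 0.76963 = 0.78184.
By Bayes' theorem, P(H|E) = 0.012212 / 0.78184 = 0.016.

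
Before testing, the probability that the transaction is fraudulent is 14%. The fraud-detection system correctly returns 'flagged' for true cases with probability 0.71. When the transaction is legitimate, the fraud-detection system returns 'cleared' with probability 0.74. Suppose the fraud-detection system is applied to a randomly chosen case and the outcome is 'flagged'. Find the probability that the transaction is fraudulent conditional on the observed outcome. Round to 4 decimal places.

P(H | E) ≈ 0.3077

Write H for 'the transaction is fraudulent'. Prior odds H:¬H = 0.14/0.86 = 0.16279. For the 'flagged' outcome, the likelihood ratio is 0.71/0.26 = 2.7308.
Posterior odds = 0.16279 × 2.7308 = 0.44454, so P(H|E) = 0.44454/(1+0.44454) = 0.3077.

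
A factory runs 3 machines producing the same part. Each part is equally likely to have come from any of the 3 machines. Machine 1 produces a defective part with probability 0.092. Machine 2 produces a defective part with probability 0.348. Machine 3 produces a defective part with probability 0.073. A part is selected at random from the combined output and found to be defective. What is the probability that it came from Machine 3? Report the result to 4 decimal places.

Posterior probability ≈ 0.1423

P(defective|M1) = 0.092; P(defective|M2) = 0.348; P(defective|M3) = 0.073.
Prior × likelihood for each source: 0.333333·0.092=0.03067, 0.333333·0.348=0.1160, 0.333333·0.073=0.02433. Summing gives P(defective) = 0.17100.
P(Machine 3 | defective) = 0.02433 / 0.17100 = 0.1423.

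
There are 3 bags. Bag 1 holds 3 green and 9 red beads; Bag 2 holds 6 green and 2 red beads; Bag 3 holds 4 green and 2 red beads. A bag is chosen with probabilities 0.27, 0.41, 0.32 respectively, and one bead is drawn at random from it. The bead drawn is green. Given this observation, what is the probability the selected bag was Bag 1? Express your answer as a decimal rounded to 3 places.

Posterior probability ≈ 0.115

Tabulate prior·likelihood by source: [1] prior 0.27, lik 0.25, product 0.06750; [2] prior 0.41, lik 0.75, product 0.3075; [3] prior 0.32, lik 0.6667, product 0.2133.
Normalizing constant = 0.58833; the posterior for Bag 1 is its product over the sum, 0.06750/0.58833 = 0.115.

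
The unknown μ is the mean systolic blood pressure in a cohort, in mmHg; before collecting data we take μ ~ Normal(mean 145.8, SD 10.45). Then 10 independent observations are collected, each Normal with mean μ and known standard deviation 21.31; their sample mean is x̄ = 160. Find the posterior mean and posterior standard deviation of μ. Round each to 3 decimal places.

Prior precision 1/τ₀² = 1/10.45² = 0.00915730; data precision n/σ² = 10/21.31² = 0.0220208.
Posterior precision = 0.00915730 + 0.0220208 = 0.0311781, giving posterior SD = 1/√0.0311781 = 5.663.
Posterior mean = (0.00915730·145.8 + 0.0220208·160) / 0.0311781 = 155.829.

Posterior mean ≈ 155.829; posterior SD ≈ 5.663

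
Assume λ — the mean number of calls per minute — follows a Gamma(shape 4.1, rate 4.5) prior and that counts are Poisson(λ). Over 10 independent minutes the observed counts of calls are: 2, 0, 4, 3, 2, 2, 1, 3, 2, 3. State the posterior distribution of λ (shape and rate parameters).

The Poisson likelihood adds the total count to the shape and the number of exposure periods to the rate. Here ∑xᵢ = 22 and n = 10, so shape 4.1→26.1 and rate 4.5→14.5.

Posterior: Gamma(shape=26.1, rate=14.5)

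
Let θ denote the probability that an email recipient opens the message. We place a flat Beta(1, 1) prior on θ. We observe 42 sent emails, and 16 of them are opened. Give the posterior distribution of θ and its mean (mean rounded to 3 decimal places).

Observing 16 successes and 26 failures updates Beta(1, 1) by adding the success and failure counts to the two shape parameters: α = 1+16 = 17, β = 1+26 = 27.
E[θ | data] = 17/(17+27) = 0.386.

Posterior: Beta(17, 27); mean ≈ 0.386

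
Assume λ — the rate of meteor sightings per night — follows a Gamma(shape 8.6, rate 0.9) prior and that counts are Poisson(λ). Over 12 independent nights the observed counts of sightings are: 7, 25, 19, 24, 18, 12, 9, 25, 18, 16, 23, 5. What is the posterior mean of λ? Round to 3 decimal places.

Posterior mean ≈ 16.248

Total count ∑xᵢ = 201 over n = 12 nights.
Gamma is conjugate to the Poisson likelihood: posterior is Gamma(shape = 8.6+201 = 209.6, rate = 0.9+12 = 12.9).
Posterior mean = shape/rate = 209.6/12.9 = 16.248.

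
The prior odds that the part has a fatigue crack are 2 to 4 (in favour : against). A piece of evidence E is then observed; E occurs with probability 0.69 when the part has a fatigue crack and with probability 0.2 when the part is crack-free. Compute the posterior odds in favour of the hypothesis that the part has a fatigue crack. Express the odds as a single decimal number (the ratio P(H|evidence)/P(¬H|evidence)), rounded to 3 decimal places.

Prior odds = 2/4 = 0.50000.
Likelihood ratio for E = 0.69/0.2 = 3.4500.
Posterior odds = prior odds × LR = 1.7250.

Posterior odds ≈ 1.725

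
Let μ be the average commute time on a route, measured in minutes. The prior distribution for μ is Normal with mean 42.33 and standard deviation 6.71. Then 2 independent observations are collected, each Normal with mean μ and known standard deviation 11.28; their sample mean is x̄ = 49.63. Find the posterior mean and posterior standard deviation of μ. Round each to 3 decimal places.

Prior precision 1/τ₀² = 1/6.71² = 0.0222103; data precision n/σ² = 2/11.28² = 0.0157185.
Posterior precision = 0.0222103 + 0.0157185 = 0.0379289, giving posterior SD = 1/√0.0379289 = 5.135.
Posterior mean = (0.0222103·42.33 + 0.0157185·49.63) / 0.0379289 = 45.355.

Posterior mean ≈ 45.355; posterior SD ≈ 5.135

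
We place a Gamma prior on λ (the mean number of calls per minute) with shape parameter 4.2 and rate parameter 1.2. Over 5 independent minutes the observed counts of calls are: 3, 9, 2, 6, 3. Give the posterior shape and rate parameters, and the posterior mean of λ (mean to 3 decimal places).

The Poisson likelihood adds the total count to the shape and the number of exposure periods to the rate. Here ∑xᵢ = 23 and n = 5, so shape 4.2→27.2 and rate 1.2→6.2.
Posterior mean = shape/rate = 27.2/6.2 = 4.387.

Posterior: Gamma(shape=27.2, rate=6.2); mean ≈ 4.387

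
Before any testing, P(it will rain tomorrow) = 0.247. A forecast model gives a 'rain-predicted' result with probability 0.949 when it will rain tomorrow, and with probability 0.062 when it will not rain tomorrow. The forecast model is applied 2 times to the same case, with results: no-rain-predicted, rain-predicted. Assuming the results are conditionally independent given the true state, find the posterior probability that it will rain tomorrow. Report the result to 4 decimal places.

Posterior P(H) ≈ 0.2144

With H the event that it will rain tomorrow, the joint likelihood of the observed sequence is P(data|H) = 0.051·0.949 = 0.048399 and P(data|¬H) = 0.938·0.062 = 0.058156.
Bayes: P(H|data) = 0.247·0.048399 / (0.247·0.048399 + 0.753·0.058156) = 0.011955/0.055746 = 0.2144.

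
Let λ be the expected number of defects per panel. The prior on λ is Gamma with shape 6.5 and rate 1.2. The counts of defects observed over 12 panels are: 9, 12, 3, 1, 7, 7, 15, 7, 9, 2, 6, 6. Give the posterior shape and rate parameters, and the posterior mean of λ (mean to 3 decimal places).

Total count ∑xᵢ = 84 over n = 12 panels.
Gamma is conjugate to the Poisson likelihood: posterior is Gamma(shape = 6.5+84 = 90.5, rate = 1.2+12 = 13.2).
Posterior mean = shape/rate = 90.5/13.2 = 6.856.

Posterior: Gamma(shape=90.5, rate=13.2); mean ≈ 6.856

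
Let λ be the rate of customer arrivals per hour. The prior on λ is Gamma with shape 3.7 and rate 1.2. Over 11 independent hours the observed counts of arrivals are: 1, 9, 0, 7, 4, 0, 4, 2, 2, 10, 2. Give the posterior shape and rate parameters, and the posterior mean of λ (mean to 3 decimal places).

Posterior: Gamma(shape=44.7, rate=12.2); mean ≈ 3.664

The Poisson likelihood adds the total count to the shape and the number of exposure periods to the rate. Here ∑xᵢ = 41 and n = 11, so shape 3.7→44.7 and rate 1.2→12.2.
E[λ | data] = 44.7/12.2 = 3.664.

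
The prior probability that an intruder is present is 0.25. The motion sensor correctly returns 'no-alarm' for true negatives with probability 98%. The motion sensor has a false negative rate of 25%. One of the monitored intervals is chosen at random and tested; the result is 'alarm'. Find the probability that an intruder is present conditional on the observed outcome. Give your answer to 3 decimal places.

P(H | E) ≈ 0.926

Let H be the event that an intruder is present. P(H) = 0.25, so P(¬H) = 0.75. With E the 'alarm' result, P(E|H) = 0.75 and P(E|¬H) = 0.02.
P(E) = 0.75·0.25 + 0.02·0.75 = 0.18750 + 0.015000 = 0.20250.
By Bayes' theorem, P(H|E) = 0.18750 / 0.20250 = 0.926.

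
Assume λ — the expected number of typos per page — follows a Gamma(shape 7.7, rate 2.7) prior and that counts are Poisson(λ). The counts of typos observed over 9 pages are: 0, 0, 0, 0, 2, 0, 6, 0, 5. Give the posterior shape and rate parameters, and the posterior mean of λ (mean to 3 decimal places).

Total count ∑xᵢ = 13 over n = 9 pages.
Gamma is conjugate to the Poisson likelihood: posterior is Gamma(shape = 7.7+13 = 20.7, rate = 2.7+9 = 11.7).
E[λ | data] = 20.7/11.7 = 1.769.

Posterior: Gamma(shape=20.7, rate=11.7); mean ≈ 1.769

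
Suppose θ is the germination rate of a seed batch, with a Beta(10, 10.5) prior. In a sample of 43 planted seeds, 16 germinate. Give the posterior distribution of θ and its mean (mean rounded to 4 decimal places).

Posterior: Beta(26, 37.5); mean ≈ 0.4094

Observing 16 successes and 27 failures updates Beta(10, 10.5) by adding the success and failure counts to the two shape parameters: α = 10+16 = 26, β = 10.5+27 = 37.5.
E[θ | data] = 26/(26+37.5) = 0.4094.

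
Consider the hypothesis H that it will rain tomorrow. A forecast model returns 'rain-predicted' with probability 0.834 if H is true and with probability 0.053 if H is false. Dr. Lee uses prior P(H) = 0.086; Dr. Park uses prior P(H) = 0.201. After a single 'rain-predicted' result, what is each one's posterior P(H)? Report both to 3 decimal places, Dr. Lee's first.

P('+'|H) = 0.834, P('+'|¬H) = 0.053.
Dr. Lee: numerator 0.834·0.086 = 0.071724; evidence = 0.071724+0.053·0.914 = 0.12017; posterior = 0.597.
Dr. Park: numerator 0.834·0.201 = 0.16763; evidence = 0.16763+0.053·0.799 = 0.20998; posterior = 0.798.

Dr. Lee: 0.597; Dr. Park: 0.798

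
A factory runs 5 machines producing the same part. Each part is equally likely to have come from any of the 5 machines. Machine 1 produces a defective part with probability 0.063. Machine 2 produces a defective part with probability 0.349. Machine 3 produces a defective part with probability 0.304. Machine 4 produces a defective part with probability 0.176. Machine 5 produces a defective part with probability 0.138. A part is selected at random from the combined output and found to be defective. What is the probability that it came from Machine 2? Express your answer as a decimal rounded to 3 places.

P(defective|M1) = 0.063; P(defective|M2) = 0.349; P(defective|M3) = 0.304; P(defective|M4) = 0.176; P(defective|M5) = 0.138.
Prior × likelihood for each source: 0.2·0.063=0.01260, 0.2·0.349=0.06980, 0.2·0.304=0.06080, 0.2·0.176=0.03520, 0.2·0.138=0.02760. Summing gives P(defective) = 0.20600.
P(Machine 2 | defective) = 0.06980 / 0.20600 = 0.339.

Posterior probability ≈ 0.339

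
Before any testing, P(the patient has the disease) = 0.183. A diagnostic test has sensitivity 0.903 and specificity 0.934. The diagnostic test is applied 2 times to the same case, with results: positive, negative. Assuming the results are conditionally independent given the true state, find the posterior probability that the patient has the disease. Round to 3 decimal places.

Posterior P(H) ≈ 0.241

Let H be the event that the patient has the disease; start with P(H) = 0.183. P('positive'|H) = 0.903, P('positive'|¬H) = 0.066.
Update on result 1 ('positive'): P(H) ← 0.903·0.1830 / (0.903·0.1830 + 0.066·0.8170) = 0.16525/0.21917 = 0.7540.
Update on result 2 ('negative'): P(H) ← 0.097·0.7540 / (0.097·0.7540 + 0.934·0.2460) = 0.073135/0.30292 = 0.2414.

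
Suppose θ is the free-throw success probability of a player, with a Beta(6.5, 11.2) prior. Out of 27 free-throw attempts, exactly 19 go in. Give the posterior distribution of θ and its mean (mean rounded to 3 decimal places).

Observing 19 successes and 8 failures updates Beta(6.5, 11.2) by adding the success and failure counts to the two shape parameters: α = 6.5+19 = 25.5, β = 11.2+8 = 19.2.
E[θ | data] = 25.5/(25.5+19.2) = 0.570.

Posterior: Beta(25.5, 19.2); mean ≈ 0.570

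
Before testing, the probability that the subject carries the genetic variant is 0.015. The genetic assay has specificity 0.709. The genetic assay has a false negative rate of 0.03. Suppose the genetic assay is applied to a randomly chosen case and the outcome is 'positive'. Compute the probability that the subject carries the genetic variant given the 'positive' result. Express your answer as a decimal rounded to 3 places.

Write H for 'the subject carries the genetic variant'. Prior odds H:¬H = 0.015/0.985 = 0.015228. For the 'positive' outcome, the likelihood ratio is 0.97/0.291 = 3.3333.
Posterior odds = 0.015228 × 3.3333 = 0.050761, so P(H|E) = 0.050761/(1+0.050761) = 0.048.

P(H | E) ≈ 0.048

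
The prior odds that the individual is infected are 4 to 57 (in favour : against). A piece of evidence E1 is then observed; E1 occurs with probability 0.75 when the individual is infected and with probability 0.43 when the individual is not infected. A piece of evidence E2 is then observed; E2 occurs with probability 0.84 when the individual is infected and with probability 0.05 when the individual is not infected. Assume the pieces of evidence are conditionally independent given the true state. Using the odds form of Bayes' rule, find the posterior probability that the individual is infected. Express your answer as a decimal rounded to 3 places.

Posterior probability ≈ 0.673

Prior odds = 4/57 = 0.070175.
Likelihood ratio for E1 = 0.75/0.43 = 1.7442.
Likelihood ratio for E2 = 0.84/0.05 = 16.800.
Posterior odds = prior odds × LR₁ × LR₂ = 2.0563.
Posterior probability = odds/(1+odds) = 2.0563/3.0563 = 0.673.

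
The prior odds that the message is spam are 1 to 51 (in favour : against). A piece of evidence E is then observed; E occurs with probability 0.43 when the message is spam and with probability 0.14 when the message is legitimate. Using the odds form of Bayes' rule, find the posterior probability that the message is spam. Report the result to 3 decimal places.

Posterior probability ≈ 0.057

Prior odds = 1/51 = 0.019608. In log-odds, ln(0.019608) = -3.9318.
Add log likelihood ratio: ln(3.0714) = 1.1221.
Posterior log-odds = -2.8097, so posterior odds = exp(-2.8097) = 0.060224. Converting, P(H|E) = 0.060224/1.0602 = 0.057.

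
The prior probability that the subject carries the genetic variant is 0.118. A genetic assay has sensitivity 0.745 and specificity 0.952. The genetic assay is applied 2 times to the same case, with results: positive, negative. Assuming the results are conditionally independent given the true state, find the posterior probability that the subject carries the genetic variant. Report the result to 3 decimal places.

Posterior P(H) ≈ 0.357

With H the event that the subject carries the genetic variant, the joint likelihood of the observed sequence is P(data|H) = 0.745·0.255 = 0.18998 and P(data|¬H) = 0.048·0.952 = 0.045696.
Bayes: P(H|data) = 0.118·0.18998 / (0.118·0.18998 + 0.882·0.045696) = 0.022417/0.062721 = 0.3574.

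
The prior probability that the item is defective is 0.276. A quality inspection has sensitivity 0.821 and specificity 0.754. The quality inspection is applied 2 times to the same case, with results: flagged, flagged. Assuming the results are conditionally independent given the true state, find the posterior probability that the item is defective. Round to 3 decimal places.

Let H be the event that the item is defective; start with P(H) = 0.276. P('flagged'|H) = 0.821, P('flagged'|¬H) = 0.246.
Update on result 1 ('flagged'): P(H) ← 0.821·0.2760 / (0.821·0.2760 + 0.246·0.7240) = 0.22660/0.40470 = 0.5599.
Update on result 2 ('flagged'): P(H) ← 0.821·0.5599 / (0.821·0.5599 + 0.246·0.4401) = 0.45969/0.56795 = 0.8094.

Posterior P(H) ≈ 0.809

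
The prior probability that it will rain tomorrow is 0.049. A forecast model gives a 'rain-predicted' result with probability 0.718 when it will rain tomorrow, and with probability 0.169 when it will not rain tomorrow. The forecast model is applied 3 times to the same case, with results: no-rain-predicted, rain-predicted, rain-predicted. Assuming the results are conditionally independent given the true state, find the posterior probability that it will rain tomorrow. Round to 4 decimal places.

Posterior P(H) ≈ 0.2399

Let H be the event that it will rain tomorrow; start with P(H) = 0.049. P('rain-predicted'|H) = 0.718, P('rain-predicted'|¬H) = 0.169.
Update on result 1 ('no-rain-predicted'): P(H) ← 0.282·0.0490 / (0.282·0.0490 + 0.831·0.9510) = 0.013818/0.80410 = 0.0172.
Update on result 2 ('rain-predicted'): P(H) ← 0.718·0.0172 / (0.718·0.0172 + 0.169·0.9828) = 0.012338/0.17843 = 0.0691.
Update on result 3 ('rain-predicted'): P(H) ← 0.718·0.0691 / (0.718·0.0691 + 0.169·0.9309) = 0.049649/0.20696 = 0.2399.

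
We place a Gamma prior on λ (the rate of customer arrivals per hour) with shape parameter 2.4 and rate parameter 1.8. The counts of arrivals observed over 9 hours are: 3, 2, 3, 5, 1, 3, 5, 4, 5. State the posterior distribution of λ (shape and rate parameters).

Total count ∑xᵢ = 31 over n = 9 hours.
Gamma is conjugate to the Poisson likelihood: posterior is Gamma(shape = 2.4+31 = 33.4, rate = 1.8+9 = 10.8).

Posterior: Gamma(shape=33.4, rate=10.8)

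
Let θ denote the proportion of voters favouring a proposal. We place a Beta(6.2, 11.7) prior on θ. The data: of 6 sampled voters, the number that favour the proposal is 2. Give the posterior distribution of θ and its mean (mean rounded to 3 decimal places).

The binomial likelihood is conjugate to the Beta prior: with 2 successes and 4 failures, the posterior is Beta(6.2+2, 11.7+4) = Beta(8.2, 15.7).
Posterior mean = α/(α+β) = 8.2/23.9 = 0.343.

Posterior: Beta(8.2, 15.7); mean ≈ 0.343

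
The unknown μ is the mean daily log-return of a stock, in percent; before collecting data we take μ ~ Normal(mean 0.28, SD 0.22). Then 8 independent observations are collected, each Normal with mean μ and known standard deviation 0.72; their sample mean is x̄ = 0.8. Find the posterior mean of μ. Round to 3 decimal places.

With known σ, the Normal prior is conjugate. Weight on the data is w = (n/σ²)/(n/σ² + 1/τ₀²) = 15.4321/(15.4321+20.6612) = 0.42756.
Posterior mean = w·x̄ + (1−w)·μ₀ = 0.42756·0.8 + 0.57244·0.28 = 0.502.

Posterior mean ≈ 0.502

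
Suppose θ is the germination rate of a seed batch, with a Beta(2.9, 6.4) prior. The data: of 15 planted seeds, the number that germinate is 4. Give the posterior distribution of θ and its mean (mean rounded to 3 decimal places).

Posterior: Beta(6.9, 17.4); mean ≈ 0.284

The binomial likelihood is conjugate to the Beta prior: with 4 successes and 11 failures, the posterior is Beta(2.9+4, 6.4+11) = Beta(6.9, 17.4).
E[θ | data] = 6.9/(6.9+17.4) = 0.284.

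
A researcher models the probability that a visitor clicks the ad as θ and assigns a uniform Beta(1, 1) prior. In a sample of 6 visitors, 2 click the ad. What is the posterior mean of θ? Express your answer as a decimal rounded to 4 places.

Observing 2 successes and 4 failures updates Beta(1, 1) by adding the success and failure counts to the two shape parameters: α = 1+2 = 3, β = 1+4 = 5.
E[θ | data] = 3/(3+5) = 0.3750.

Posterior mean ≈ 0.3750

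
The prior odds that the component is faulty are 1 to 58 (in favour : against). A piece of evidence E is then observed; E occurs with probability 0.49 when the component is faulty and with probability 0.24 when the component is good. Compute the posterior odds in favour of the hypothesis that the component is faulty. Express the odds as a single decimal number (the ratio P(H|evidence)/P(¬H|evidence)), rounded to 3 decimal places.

Posterior odds ≈ 0.035

Prior odds = 1/58 = 0.017241.
Likelihood ratio for E = 0.49/0.24 = 2.0417.
Posterior odds = prior odds × LR = 0.035201.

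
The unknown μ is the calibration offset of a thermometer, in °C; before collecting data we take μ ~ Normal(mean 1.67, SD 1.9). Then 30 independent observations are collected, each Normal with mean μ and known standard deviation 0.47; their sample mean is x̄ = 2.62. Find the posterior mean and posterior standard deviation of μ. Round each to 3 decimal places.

With known σ, the Normal prior is conjugate. Weight on the data is w = (n/σ²)/(n/σ² + 1/τ₀²) = 135.808/(135.808+0.277008) = 0.99796.
Posterior mean = w·x̄ + (1−w)·μ₀ = 0.99796·2.62 + 0.0020356·1.67 = 2.618. Posterior variance = 1/(135.808+0.277008) = 0.00734834, so SD = 0.086.

Posterior mean ≈ 2.618; posterior SD ≈ 0.086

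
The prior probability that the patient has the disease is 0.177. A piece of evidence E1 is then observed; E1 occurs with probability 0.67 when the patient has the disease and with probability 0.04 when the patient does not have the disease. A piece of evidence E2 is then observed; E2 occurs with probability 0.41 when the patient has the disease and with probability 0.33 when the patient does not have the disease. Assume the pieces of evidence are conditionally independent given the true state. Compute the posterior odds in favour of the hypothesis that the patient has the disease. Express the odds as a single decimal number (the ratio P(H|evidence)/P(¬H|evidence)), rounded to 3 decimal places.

Posterior odds ≈ 4.476

Prior odds = 0.177/(1−0.177) = 0.21507.
Likelihood ratio for E1 = 0.67/0.04 = 16.750.
Likelihood ratio for E2 = 0.41/0.33 = 1.2424.
Posterior odds = prior odds × LR₁ × LR₂ = 4.4757.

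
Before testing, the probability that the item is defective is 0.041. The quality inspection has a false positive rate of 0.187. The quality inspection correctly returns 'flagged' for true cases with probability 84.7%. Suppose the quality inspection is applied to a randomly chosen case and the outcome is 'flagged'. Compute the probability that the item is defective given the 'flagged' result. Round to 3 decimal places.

Write H for 'the item is defective'. Prior odds H:¬H = 0.041/0.959 = 0.042753. For the 'flagged' outcome, the likelihood ratio is 0.847/0.187 = 4.5294.
Posterior odds = 0.042753 × 4.5294 = 0.19365, so P(H|E) = 0.19365/(1+0.19365) = 0.162.

P(H | E) ≈ 0.162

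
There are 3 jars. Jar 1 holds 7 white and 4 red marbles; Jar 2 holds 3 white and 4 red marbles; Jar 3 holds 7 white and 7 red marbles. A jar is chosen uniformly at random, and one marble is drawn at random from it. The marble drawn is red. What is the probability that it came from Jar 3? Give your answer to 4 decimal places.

Posterior probability ≈ 0.3484

P(red|Jar 1) = 0.3636; P(red|Jar 2) = 0.5714; P(red|Jar 3) = 0.5.
Prior × likelihood for each source: 0.333333·0.3636=0.1212, 0.333333·0.5714=0.1905, 0.333333·0.5=0.1667. Summing gives P(red) = 0.47835.
P(Jar 3 | red) = 0.1667 / 0.47835 = 0.3484.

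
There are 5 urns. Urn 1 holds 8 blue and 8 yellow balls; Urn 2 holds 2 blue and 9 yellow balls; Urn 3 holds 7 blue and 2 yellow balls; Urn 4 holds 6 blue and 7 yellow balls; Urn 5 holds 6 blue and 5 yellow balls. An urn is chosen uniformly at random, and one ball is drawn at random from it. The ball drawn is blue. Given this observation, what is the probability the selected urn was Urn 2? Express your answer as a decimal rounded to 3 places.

Posterior probability ≈ 0.074

Tabulate prior·likelihood by source: [1] prior 0.2, lik 0.5, product 0.1000; [2] prior 0.2, lik 0.1818, product 0.03636; [3] prior 0.2, lik 0.7778, product 0.1556; [4] prior 0.2, lik 0.4615, product 0.09231; [5] prior 0.2, lik 0.5455, product 0.1091.
Normalizing constant = 0.49332; the posterior for Urn 2 is its product over the sum, 0.03636/0.49332 = 0.074.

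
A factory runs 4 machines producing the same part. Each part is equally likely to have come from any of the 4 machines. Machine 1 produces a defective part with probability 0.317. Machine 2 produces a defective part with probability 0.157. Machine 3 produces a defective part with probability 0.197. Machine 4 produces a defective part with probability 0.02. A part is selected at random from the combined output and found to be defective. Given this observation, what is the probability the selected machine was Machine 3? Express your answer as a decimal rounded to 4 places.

P(defective|M1) = 0.317; P(defective|M2) = 0.157; P(defective|M3) = 0.197; P(defective|M4) = 0.02.
Prior × likelihood for each source: 0.25·0.317=0.07925, 0.25·0.157=0.03925, 0.25·0.197=0.04925, 0.25·0.02=0.005000. Summing gives P(defective) = 0.17275.
P(Machine 3 | defective) = 0.04925 / 0.17275 = 0.2851.

Posterior probability ≈ 0.2851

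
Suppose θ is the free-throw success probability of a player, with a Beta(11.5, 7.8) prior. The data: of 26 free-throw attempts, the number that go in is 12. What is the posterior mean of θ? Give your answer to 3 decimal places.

Posterior mean ≈ 0.519

Observing 12 successes and 14 failures updates Beta(11.5, 7.8) by adding the success and failure counts to the two shape parameters: α = 11.5+12 = 23.5, β = 7.8+14 = 21.8.
Posterior mean = α/(α+β) = 23.5/45.3 = 0.519.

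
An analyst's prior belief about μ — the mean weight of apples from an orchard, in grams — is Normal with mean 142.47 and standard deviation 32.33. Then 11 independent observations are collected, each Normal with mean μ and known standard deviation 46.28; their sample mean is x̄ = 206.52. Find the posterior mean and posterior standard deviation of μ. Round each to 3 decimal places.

Prior precision 1/τ₀² = 1/32.33² = 0.00095673; data precision n/σ² = 11/46.28² = 0.00513577.
Posterior precision = 0.00095673 + 0.00513577 = 0.00609250, giving posterior SD = 1/√0.00609250 = 12.812.
Posterior mean = (0.00095673·142.47 + 0.00513577·206.52) / 0.00609250 = 196.462.

Posterior mean ≈ 196.462; posterior SD ≈ 12.812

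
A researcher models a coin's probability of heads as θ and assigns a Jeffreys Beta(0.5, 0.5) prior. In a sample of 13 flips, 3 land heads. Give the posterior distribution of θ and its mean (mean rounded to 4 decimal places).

Observing 3 successes and 10 failures updates Beta(0.5, 0.5) by adding the success and failure counts to the two shape parameters: α = 0.5+3 = 3.5, β = 0.5+10 = 10.5.
E[θ | data] = 3.5/(3.5+10.5) = 0.2500.

Posterior: Beta(3.5, 10.5); mean ≈ 0.2500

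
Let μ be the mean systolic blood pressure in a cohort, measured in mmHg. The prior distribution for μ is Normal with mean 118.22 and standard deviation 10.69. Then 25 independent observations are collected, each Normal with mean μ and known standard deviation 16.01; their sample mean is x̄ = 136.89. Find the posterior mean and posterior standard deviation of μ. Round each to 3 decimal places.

Prior precision 1/τ₀² = 1/10.69² = 0.00875074; data precision n/σ² = 25/16.01² = 0.0975343.
Posterior precision = 0.00875074 + 0.0975343 = 0.106285, giving posterior SD = 1/√0.106285 = 3.067.
Posterior mean = (0.00875074·118.22 + 0.0975343·136.89) / 0.106285 = 135.353.

Posterior mean ≈ 135.353; posterior SD ≈ 3.067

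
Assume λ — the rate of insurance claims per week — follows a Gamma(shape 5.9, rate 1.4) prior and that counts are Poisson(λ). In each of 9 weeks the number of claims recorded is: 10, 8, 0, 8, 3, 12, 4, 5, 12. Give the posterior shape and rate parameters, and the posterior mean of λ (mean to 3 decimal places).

The Poisson likelihood adds the total count to the shape and the number of exposure periods to the rate. Here ∑xᵢ = 62 and n = 9, so shape 5.9→67.9 and rate 1.4→10.4.
Posterior mean = shape/rate = 67.9/10.4 = 6.529.

Posterior: Gamma(shape=67.9, rate=10.4); mean ≈ 6.529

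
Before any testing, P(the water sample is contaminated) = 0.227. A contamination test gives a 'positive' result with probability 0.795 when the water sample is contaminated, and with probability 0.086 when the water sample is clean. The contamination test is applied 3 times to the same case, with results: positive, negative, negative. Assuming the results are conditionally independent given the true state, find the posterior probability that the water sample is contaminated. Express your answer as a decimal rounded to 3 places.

Let H be the event that the water sample is contaminated; start with P(H) = 0.227. P('positive'|H) = 0.795, P('positive'|¬H) = 0.086.
Update on result 1 ('positive'): P(H) ← 0.795·0.2270 / (0.795·0.2270 + 0.086·0.7730) = 0.18047/0.24694 = 0.7308.
Update on result 2 ('negative'): P(H) ← 0.205·0.7308 / (0.205·0.7308 + 0.914·0.2692) = 0.14981/0.39587 = 0.3784.
Update on result 3 ('negative'): P(H) ← 0.205·0.3784 / (0.205·0.3784 + 0.914·0.6216) = 0.077581/0.64568 = 0.1202.

Posterior P(H) ≈ 0.120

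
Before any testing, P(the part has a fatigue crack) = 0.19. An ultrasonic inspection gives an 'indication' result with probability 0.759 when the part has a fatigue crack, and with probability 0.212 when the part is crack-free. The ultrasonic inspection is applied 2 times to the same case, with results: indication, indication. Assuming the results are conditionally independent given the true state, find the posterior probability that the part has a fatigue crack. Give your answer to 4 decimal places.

With H the event that the part has a fatigue crack, the joint likelihood of the observed sequence is P(data|H) = 0.759·0.759 = 0.57608 and P(data|¬H) = 0.212·0.212 = 0.044944.
Bayes: P(H|data) = 0.19·0.57608 / (0.19·0.57608 + 0.81·0.044944) = 0.10946/0.14586 = 0.7504.

Posterior P(H) ≈ 0.7504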